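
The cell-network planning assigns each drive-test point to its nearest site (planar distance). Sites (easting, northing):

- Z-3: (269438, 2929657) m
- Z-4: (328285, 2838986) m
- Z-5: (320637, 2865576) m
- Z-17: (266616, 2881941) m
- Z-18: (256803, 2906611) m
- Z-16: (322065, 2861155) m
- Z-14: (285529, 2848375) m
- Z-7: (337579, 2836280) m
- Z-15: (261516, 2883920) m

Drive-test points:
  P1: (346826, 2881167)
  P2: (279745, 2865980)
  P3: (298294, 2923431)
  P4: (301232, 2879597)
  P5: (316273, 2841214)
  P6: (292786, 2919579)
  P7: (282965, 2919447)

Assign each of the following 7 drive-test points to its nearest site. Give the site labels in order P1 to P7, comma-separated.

P1 → Z-5 (d²=928943002.00)
P2 → Z-14 (d²=343390681.00)
P3 → Z-3 (d²=871431812.00)
P4 → Z-5 (d²=573142466.00)
P5 → Z-4 (d²=149252128.00)
P6 → Z-3 (d²=646695188.00)
P7 → Z-3 (d²=287223829.00)

Z-5, Z-14, Z-3, Z-5, Z-4, Z-3, Z-3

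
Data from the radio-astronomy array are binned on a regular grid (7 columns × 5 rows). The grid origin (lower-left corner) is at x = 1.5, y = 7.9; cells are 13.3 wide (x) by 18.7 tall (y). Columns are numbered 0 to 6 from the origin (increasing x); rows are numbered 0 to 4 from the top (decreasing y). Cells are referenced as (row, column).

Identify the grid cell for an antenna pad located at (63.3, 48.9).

Column index: ⌊(63.3 − 1.5) / 13.3⌋ = ⌊4.647⌋ = 4
Row offset from origin: ⌊(48.9 − 7.9) / 18.7⌋ = ⌊2.193⌋ = 2 → row 2 (counted from top)

(2, 4)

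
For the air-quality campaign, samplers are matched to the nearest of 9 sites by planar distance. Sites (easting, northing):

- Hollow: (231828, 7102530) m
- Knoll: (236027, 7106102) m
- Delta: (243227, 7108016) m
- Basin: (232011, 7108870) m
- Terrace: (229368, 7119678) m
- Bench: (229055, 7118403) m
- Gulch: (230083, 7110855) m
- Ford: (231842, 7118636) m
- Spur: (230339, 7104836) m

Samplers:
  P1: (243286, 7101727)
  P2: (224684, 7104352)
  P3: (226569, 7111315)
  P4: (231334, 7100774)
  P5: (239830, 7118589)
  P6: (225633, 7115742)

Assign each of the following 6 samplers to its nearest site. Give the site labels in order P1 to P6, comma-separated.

Delta, Spur, Gulch, Hollow, Ford, Bench

P1 → Delta (d²=39555002.00)
P2 → Spur (d²=32213281.00)
P3 → Gulch (d²=12559796.00)
P4 → Hollow (d²=3327572.00)
P5 → Ford (d²=63810353.00)
P6 → Bench (d²=18791005.00)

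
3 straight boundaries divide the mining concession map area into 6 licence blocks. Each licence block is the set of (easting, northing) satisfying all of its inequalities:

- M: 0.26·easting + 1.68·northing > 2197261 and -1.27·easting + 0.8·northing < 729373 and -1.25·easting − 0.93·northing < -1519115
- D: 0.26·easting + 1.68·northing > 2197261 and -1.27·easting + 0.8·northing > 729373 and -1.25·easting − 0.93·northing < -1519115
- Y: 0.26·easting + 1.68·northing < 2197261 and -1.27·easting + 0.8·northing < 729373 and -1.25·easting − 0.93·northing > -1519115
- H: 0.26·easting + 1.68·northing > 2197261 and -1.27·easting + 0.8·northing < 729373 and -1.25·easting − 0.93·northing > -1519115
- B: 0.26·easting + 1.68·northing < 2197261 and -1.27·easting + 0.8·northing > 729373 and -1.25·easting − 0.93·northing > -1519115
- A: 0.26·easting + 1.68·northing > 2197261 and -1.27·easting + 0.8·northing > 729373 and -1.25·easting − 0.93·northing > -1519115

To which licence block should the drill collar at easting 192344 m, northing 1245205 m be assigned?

0.26·192344 + 1.68·1245205 = 2141953.840, which is < 2197261
-1.27·192344 + 0.8·1245205 = 751887.120, which is > 729373
-1.25·192344 − 0.93·1245205 = -1398470.650, which is > -1519115
This sign pattern matches B.

B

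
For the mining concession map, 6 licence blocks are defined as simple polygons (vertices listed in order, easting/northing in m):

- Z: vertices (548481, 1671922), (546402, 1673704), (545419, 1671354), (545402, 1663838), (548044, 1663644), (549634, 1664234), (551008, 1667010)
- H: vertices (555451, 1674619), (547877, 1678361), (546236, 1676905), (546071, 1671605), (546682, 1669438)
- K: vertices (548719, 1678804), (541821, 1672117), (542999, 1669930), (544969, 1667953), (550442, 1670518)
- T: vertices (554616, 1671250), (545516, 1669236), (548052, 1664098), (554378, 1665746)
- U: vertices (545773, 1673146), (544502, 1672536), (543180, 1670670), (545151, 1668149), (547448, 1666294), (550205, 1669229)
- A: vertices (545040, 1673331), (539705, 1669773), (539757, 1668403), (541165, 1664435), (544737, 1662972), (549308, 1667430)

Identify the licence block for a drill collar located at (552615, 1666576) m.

Cast a ray rightward from (552615, 1666576). For each polygon, the edges (by vertex number in listed order) whose endpoints lie on opposite sides of northing = 1666576, where each meets that height, and whether that is right or left of the point:
Z: 3–4 at easting≈545408.2 (left), 6–7 at easting≈550793.2 (left) → 0 crossings.
H: no edge straddles that height → 0 crossings.
K: no edge straddles that height → 0 crossings.
T: 2–3 at easting≈546828.9 (left), 4–1 at easting≈554413.9 (right) → 1 crossing.
U: 4–5 at easting≈547098.8 (left), 5–6 at easting≈547712.9 (left) → 0 crossings.
A: 3–4 at easting≈540405.3 (left), 5–6 at easting≈548432.4 (left) → 0 crossings.
Only T has an odd count, so the point is inside T.

T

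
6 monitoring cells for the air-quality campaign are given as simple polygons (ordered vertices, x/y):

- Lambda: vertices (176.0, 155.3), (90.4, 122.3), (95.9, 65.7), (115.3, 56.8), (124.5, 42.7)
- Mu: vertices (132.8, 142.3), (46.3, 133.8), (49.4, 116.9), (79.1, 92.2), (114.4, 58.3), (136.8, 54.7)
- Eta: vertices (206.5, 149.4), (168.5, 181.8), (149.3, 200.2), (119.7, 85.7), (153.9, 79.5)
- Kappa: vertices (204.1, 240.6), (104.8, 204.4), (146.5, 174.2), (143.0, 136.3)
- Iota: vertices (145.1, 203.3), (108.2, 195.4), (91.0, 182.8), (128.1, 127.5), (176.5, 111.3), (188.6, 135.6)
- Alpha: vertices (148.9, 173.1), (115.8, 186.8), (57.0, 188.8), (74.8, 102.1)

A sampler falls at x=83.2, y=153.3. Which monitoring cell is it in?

Cast a ray rightward from (83.2, 153.3). For each polygon, the edges (by vertex number in listed order) whose endpoints lie on opposite sides of y = 153.3, where each meets that height, and whether that is right or left of the point:
Lambda: 1–2 at x≈170.81 (right), 5–1 at x≈175.09 (right) → 2 crossings.
Mu: no edge straddles that height → 0 crossings.
Eta: 1–2 at x≈201.93 (right), 3–4 at x≈137.18 (right) → 2 crossings.
Kappa: 3–4 at x≈144.57 (right), 4–1 at x≈152.96 (right) → 2 crossings.
Iota: 3–4 at x≈110.79 (right), 6–1 at x≈177.23 (right) → 2 crossings.
Alpha: 3–4 at x≈64.29 (left), 4–1 at x≈128.24 (right) → 1 crossing.
Only Alpha has an odd count, so the point is inside Alpha.

Alpha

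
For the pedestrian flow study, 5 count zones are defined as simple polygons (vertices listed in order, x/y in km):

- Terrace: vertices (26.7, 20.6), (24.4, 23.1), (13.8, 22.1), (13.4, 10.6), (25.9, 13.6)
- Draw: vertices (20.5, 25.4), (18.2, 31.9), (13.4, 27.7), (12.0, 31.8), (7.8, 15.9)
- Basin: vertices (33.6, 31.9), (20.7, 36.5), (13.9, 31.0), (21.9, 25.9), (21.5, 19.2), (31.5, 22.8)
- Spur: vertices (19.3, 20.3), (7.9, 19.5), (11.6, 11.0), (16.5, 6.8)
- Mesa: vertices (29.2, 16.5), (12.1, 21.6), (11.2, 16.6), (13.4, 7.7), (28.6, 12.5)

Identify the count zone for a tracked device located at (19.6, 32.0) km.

Cast a ray rightward from (19.6, 32.0). For each polygon, the edges (by vertex number in listed order) whose endpoints lie on opposite sides of y = 32.0, where each meets that height, and whether that is right or left of the point:
Terrace: no edge straddles that height → 0 crossings.
Draw: no edge straddles that height → 0 crossings.
Basin: 1–2 at x≈33.32 (right), 2–3 at x≈15.14 (left) → 1 crossing.
Spur: no edge straddles that height → 0 crossings.
Mesa: no edge straddles that height → 0 crossings.
Only Basin has an odd count, so the point is inside Basin.

Basin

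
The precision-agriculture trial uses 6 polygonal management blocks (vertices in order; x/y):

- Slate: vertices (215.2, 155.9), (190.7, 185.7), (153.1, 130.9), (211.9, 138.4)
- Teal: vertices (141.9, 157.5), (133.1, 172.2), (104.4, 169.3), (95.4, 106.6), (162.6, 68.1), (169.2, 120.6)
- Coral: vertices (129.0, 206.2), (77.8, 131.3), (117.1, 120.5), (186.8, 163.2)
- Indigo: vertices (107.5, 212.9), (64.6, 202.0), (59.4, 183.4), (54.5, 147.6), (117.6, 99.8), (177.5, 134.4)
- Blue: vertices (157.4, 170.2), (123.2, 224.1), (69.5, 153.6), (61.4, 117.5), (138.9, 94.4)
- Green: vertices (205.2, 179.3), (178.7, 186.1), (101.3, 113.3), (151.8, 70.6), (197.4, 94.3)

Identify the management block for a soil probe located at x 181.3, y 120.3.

Green

Cast a ray rightward from (181.3, 120.3). For each polygon, the edges (by vertex number in listed order) whose endpoints lie on opposite sides of y = 120.3, where each meets that height, and whether that is right or left of the point:
Slate: no edge straddles that height → 0 crossings.
Teal: 3–4 at x≈97.37 (left), 5–6 at x≈169.16 (left) → 0 crossings.
Coral: no edge straddles that height → 0 crossings.
Indigo: 4–5 at x≈90.54 (left), 5–6 at x≈153.09 (left) → 0 crossings.
Blue: 3–4 at x≈62.03 (left), 5–1 at x≈145.22 (left) → 0 crossings.
Green: 2–3 at x≈108.74 (left), 5–1 at x≈199.79 (right) → 1 crossing.
Only Green has an odd count, so the point is inside Green.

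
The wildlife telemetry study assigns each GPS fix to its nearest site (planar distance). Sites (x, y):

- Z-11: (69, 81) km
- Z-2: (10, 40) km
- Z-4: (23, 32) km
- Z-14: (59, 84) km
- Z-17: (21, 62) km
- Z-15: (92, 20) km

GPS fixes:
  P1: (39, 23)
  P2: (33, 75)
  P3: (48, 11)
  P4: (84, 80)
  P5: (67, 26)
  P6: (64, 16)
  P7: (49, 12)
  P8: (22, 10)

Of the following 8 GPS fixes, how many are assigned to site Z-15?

P1 → Z-4
P2 → Z-17
P3 → Z-4
P4 → Z-11
P5 → Z-15
P6 → Z-15
P7 → Z-4
P8 → Z-4
2 of the 8 go to Z-15.

2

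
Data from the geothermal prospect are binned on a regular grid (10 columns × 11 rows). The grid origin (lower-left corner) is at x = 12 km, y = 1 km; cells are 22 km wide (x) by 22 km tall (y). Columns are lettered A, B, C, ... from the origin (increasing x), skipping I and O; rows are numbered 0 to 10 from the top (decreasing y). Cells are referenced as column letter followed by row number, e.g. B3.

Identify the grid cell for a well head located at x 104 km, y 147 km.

Column index: ⌊(104 − 12) / 22⌋ = ⌊4.182⌋ = 4 → column E
Row offset from origin: ⌊(147 − 1) / 22⌋ = ⌊6.636⌋ = 6 → row 4 (counted from top)

E4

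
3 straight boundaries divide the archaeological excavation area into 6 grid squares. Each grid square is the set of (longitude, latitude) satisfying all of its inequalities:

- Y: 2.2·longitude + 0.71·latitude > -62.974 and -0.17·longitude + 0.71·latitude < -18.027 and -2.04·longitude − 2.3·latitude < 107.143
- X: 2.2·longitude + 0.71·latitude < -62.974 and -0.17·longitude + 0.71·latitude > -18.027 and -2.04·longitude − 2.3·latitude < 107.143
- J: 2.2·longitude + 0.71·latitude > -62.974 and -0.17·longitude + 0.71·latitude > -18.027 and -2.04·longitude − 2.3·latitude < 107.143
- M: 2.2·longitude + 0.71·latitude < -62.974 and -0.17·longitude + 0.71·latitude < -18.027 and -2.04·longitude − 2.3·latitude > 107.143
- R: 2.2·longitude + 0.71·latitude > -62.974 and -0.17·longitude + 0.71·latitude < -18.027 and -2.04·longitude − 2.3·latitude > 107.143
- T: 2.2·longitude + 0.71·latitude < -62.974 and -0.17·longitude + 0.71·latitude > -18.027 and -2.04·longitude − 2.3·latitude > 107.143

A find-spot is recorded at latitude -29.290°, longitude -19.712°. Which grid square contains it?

2.2·-19.712 + 0.71·-29.290 = -64.162, which is < -62.974
-0.17·-19.712 + 0.71·-29.290 = -17.445, which is > -18.027
-2.04·-19.712 − 2.3·-29.290 = 107.579, which is > 107.143
This sign pattern matches T.

T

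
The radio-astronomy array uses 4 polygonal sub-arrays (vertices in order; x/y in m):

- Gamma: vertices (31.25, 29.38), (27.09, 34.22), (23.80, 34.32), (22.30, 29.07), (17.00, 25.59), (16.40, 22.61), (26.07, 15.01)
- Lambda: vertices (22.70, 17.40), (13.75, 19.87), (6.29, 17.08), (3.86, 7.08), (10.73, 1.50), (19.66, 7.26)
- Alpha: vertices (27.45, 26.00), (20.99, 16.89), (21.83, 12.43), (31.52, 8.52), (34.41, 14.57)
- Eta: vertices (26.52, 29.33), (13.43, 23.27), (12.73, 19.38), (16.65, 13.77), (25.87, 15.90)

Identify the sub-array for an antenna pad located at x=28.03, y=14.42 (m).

Alpha

Cast a ray rightward from (28.03, 14.42). For each polygon, the edges (by vertex number in listed order) whose endpoints lie on opposite sides of y = 14.42, where each meets that height, and whether that is right or left of the point:
Gamma: no edge straddles that height → 0 crossings.
Lambda: 3–4 at x≈5.644 (left), 6–1 at x≈21.807 (left) → 0 crossings.
Alpha: 2–3 at x≈21.455 (left), 4–5 at x≈34.338 (right) → 1 crossing.
Eta: 3–4 at x≈16.196 (left), 4–5 at x≈19.464 (left) → 0 crossings.
Only Alpha has an odd count, so the point is inside Alpha.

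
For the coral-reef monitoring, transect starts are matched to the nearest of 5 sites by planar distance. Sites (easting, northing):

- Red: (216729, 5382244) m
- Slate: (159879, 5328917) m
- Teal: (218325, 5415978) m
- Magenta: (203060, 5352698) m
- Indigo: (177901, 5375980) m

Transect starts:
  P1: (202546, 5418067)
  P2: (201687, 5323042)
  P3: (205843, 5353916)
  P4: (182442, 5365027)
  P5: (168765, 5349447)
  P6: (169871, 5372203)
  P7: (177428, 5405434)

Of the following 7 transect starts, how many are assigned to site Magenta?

2

P1 → Teal
P2 → Magenta
P3 → Magenta
P4 → Indigo
P5 → Slate
P6 → Indigo
P7 → Indigo
2 of the 7 go to Magenta.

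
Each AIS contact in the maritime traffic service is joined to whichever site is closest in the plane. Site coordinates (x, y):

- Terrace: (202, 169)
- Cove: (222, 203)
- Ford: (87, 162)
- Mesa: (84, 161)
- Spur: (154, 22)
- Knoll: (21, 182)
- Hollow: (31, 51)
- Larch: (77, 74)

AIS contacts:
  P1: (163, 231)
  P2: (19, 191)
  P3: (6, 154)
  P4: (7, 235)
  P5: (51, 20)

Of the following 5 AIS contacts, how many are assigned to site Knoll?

3

P1 → Cove
P2 → Knoll
P3 → Knoll
P4 → Knoll
P5 → Hollow
3 of the 5 go to Knoll.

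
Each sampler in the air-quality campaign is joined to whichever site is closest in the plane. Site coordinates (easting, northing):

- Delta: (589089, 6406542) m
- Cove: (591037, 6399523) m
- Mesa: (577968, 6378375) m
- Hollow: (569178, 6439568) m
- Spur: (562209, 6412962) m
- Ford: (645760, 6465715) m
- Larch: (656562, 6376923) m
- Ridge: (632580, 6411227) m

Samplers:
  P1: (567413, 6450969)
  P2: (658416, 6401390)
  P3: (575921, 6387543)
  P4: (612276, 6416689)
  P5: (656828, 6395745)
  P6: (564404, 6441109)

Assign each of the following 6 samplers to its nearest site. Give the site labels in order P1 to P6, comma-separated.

P1 → Hollow (d²=133098026.00)
P2 → Larch (d²=602071405.00)
P3 → Mesa (d²=88242433.00)
P4 → Ridge (d²=442085860.00)
P5 → Larch (d²=354338440.00)
P6 → Hollow (d²=25165757.00)

Hollow, Larch, Mesa, Ridge, Larch, Hollow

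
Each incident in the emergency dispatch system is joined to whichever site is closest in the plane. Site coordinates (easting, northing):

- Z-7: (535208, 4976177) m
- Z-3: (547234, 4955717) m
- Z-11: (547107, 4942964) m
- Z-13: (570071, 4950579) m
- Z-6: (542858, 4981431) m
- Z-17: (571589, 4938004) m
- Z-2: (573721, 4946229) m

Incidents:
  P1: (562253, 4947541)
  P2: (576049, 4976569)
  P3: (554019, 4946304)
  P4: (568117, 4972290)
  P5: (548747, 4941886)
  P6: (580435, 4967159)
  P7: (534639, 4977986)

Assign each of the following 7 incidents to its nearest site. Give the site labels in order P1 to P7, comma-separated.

Z-13, Z-13, Z-11, Z-13, Z-11, Z-13, Z-7

P1 → Z-13 (d²=70350568.00)
P2 → Z-13 (d²=711216584.00)
P3 → Z-11 (d²=58931344.00)
P4 → Z-13 (d²=475185637.00)
P5 → Z-11 (d²=3851684.00)
P6 → Z-13 (d²=382308896.00)
P7 → Z-7 (d²=3596242.00)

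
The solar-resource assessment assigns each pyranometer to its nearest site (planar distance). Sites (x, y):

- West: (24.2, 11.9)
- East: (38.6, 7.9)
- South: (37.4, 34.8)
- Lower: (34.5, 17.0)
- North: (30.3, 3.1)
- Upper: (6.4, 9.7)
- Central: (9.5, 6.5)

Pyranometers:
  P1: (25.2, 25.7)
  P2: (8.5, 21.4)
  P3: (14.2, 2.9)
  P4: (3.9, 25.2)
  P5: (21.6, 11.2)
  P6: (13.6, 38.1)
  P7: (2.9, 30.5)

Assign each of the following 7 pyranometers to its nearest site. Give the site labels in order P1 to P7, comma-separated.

P1 → Lower (d²=162.18)
P2 → Upper (d²=141.30)
P3 → Central (d²=35.05)
P4 → Upper (d²=246.50)
P5 → West (d²=7.25)
P6 → South (d²=577.33)
P7 → Upper (d²=444.89)

Lower, Upper, Central, Upper, West, South, Upper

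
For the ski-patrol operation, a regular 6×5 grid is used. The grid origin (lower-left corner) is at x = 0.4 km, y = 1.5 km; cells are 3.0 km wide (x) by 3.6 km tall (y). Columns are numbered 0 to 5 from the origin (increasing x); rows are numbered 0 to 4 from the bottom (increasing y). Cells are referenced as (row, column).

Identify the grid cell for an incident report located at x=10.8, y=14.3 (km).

Column index: ⌊(10.8 − 0.4) / 3.0⌋ = ⌊3.467⌋ = 3
Row offset from origin: ⌊(14.3 − 1.5) / 3.6⌋ = ⌊3.556⌋ = 3 → row 3

(3, 3)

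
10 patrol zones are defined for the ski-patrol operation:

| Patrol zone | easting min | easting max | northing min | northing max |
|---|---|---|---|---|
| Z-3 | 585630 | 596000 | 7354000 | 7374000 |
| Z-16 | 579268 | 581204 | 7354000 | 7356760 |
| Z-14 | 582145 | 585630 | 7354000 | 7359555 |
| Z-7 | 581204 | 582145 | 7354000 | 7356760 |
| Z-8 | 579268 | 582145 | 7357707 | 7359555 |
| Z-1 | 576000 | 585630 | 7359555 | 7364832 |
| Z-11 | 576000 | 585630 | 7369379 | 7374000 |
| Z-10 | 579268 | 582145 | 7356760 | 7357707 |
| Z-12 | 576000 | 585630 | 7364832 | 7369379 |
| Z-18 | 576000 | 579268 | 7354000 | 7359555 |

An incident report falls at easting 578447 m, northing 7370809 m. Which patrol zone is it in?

The point has easting = 578447 and northing = 7370809.
Only Z-11 satisfies 576000 ≤ easting ≤ 585630 and 7369379 ≤ northing ≤ 7374000.

Z-11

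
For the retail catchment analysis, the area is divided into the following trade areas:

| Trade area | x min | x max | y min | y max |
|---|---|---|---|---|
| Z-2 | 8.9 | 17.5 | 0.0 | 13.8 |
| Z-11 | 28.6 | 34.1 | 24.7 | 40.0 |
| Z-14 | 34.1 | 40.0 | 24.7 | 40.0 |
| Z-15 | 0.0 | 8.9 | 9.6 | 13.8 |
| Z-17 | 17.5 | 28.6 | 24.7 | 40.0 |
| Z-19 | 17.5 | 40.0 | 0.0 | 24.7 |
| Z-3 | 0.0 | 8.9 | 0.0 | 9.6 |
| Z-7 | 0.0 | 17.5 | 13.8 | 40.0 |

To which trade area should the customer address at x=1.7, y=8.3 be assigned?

Z-3

The point has x = 1.7 and y = 8.3.
Only Z-3 satisfies 0.0 ≤ x ≤ 8.9 and 0.0 ≤ y ≤ 9.6.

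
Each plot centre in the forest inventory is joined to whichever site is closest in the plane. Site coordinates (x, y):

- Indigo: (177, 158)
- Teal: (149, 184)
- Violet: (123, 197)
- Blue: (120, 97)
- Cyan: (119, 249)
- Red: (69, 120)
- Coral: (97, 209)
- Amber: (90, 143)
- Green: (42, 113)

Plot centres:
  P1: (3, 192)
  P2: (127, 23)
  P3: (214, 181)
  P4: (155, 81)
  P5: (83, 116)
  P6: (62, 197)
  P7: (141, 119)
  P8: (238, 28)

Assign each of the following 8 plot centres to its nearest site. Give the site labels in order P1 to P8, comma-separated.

P1 → Green (d²=7762.00)
P2 → Blue (d²=5525.00)
P3 → Indigo (d²=1898.00)
P4 → Blue (d²=1481.00)
P5 → Red (d²=212.00)
P6 → Coral (d²=1369.00)
P7 → Blue (d²=925.00)
P8 → Blue (d²=18685.00)

Green, Blue, Indigo, Blue, Red, Coral, Blue, Blue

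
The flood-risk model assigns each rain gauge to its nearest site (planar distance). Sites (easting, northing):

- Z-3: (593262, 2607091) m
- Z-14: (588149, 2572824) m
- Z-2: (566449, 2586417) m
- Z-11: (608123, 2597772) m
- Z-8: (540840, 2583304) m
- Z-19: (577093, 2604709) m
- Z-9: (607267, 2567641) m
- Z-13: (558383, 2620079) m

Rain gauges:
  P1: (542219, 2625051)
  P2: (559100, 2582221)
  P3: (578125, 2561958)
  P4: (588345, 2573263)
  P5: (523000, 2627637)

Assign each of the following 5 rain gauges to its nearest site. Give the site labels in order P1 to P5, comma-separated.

P1 → Z-13 (d²=285995680.00)
P2 → Z-2 (d²=71614217.00)
P3 → Z-14 (d²=218550532.00)
P4 → Z-14 (d²=231137.00)
P5 → Z-13 (d²=1309080053.00)

Z-13, Z-2, Z-14, Z-14, Z-13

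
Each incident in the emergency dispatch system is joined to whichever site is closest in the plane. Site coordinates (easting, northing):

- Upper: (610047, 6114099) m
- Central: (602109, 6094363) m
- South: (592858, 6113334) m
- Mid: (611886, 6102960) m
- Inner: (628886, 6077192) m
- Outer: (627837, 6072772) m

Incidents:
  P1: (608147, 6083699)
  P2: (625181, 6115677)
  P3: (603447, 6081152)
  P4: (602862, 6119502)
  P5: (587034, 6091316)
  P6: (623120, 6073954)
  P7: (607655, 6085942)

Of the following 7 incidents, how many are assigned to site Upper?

2

P1 → Central
P2 → Upper
P3 → Central
P4 → Upper
P5 → Central
P6 → Outer
P7 → Central
2 of the 7 go to Upper.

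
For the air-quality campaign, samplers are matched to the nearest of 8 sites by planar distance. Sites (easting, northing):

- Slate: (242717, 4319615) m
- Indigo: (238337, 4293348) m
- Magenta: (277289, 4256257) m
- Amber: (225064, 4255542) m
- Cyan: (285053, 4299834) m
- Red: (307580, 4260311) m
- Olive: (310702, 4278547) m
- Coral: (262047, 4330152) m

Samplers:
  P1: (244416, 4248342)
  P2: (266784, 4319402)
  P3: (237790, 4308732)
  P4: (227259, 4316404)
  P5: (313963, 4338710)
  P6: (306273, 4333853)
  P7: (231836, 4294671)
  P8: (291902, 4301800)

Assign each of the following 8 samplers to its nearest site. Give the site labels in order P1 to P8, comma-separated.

Amber, Coral, Slate, Slate, Cyan, Cyan, Indigo, Cyan

P1 → Amber (d²=426339904.00)
P2 → Coral (d²=138001669.00)
P3 → Slate (d²=142715018.00)
P4 → Slate (d²=249260285.00)
P5 → Cyan (d²=2347131476.00)
P6 → Cyan (d²=1607580761.00)
P7 → Indigo (d²=44013330.00)
P8 → Cyan (d²=50773957.00)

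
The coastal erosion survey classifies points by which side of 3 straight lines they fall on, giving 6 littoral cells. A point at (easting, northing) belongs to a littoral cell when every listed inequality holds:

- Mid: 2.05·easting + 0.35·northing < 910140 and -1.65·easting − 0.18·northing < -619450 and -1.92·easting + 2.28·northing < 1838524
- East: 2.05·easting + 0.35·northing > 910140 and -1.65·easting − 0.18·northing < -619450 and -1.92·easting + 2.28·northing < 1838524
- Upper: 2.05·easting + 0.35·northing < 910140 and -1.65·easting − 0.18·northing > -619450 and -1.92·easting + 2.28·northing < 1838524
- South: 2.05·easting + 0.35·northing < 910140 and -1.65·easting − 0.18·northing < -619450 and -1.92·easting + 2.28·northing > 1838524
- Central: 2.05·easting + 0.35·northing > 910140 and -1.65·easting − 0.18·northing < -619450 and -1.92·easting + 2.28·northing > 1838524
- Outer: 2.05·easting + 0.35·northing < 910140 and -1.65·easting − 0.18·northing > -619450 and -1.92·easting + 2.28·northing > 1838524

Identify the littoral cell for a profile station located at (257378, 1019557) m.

2.05·257378 + 0.35·1019557 = 884469.850, which is < 910140
-1.65·257378 − 0.18·1019557 = -608193.960, which is > -619450
-1.92·257378 + 2.28·1019557 = 1830424.200, which is < 1838524
This sign pattern matches Upper.

Upper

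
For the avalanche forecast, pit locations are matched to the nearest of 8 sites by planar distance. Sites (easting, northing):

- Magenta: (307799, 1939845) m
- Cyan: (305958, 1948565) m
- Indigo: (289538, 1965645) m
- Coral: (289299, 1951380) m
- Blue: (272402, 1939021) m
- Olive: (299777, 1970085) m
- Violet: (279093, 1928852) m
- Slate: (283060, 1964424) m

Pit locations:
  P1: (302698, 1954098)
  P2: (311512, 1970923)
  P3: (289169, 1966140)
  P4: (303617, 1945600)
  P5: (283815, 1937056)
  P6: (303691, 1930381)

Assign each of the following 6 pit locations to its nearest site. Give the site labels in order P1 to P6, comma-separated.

P1 → Cyan (d²=41241689.00)
P2 → Olive (d²=138412469.00)
P3 → Indigo (d²=381186.00)
P4 → Cyan (d²=14271506.00)
P5 → Violet (d²=89602900.00)
P6 → Magenta (d²=106442960.00)

Cyan, Olive, Indigo, Cyan, Violet, Magenta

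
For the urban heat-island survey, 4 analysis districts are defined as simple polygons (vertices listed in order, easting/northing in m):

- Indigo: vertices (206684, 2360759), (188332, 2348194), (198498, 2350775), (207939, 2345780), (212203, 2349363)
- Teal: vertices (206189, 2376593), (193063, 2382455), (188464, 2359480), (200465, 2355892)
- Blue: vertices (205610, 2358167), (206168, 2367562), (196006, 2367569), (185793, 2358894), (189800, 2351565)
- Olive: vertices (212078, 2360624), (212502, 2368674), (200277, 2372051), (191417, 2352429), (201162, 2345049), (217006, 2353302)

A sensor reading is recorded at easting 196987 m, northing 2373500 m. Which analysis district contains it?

Teal

Cast a ray rightward from (196987, 2373500). For each polygon, the edges (by vertex number in listed order) whose endpoints lie on opposite sides of northing = 2373500, where each meets that height, and whether that is right or left of the point:
Indigo: no edge straddles that height → 0 crossings.
Teal: 2–3 at easting≈191270.4 (left), 4–1 at easting≈205333.8 (right) → 1 crossing.
Blue: no edge straddles that height → 0 crossings.
Olive: no edge straddles that height → 0 crossings.
Only Teal has an odd count, so the point is inside Teal.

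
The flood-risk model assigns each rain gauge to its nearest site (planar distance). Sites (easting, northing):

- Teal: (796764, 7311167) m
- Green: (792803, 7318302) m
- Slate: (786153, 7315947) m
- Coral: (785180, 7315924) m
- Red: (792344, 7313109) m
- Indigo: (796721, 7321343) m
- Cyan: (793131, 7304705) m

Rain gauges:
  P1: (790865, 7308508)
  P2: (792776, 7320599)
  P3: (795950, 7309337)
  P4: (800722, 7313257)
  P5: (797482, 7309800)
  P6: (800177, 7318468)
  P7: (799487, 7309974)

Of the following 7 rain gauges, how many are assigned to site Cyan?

1

P1 → Cyan
P2 → Green
P3 → Teal
P4 → Teal
P5 → Teal
P6 → Indigo
P7 → Teal
1 of the 7 goes to Cyan.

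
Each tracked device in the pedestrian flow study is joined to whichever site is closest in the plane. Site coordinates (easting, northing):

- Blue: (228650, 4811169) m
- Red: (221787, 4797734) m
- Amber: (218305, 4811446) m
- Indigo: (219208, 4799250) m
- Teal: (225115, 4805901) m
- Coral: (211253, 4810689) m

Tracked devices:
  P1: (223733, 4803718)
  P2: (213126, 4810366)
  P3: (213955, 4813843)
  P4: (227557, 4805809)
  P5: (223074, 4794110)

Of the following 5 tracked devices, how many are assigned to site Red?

1

P1 → Teal
P2 → Coral
P3 → Coral
P4 → Teal
P5 → Red
1 of the 5 goes to Red.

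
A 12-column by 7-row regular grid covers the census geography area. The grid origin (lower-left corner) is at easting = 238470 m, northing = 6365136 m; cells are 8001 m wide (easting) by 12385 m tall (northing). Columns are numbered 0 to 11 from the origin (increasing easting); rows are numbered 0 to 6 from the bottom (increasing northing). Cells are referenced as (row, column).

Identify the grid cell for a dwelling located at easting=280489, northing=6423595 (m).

(4, 5)

Column index: ⌊(280489 − 238470) / 8001⌋ = ⌊5.252⌋ = 5
Row offset from origin: ⌊(6423595 − 6365136) / 12385⌋ = ⌊4.720⌋ = 4 → row 4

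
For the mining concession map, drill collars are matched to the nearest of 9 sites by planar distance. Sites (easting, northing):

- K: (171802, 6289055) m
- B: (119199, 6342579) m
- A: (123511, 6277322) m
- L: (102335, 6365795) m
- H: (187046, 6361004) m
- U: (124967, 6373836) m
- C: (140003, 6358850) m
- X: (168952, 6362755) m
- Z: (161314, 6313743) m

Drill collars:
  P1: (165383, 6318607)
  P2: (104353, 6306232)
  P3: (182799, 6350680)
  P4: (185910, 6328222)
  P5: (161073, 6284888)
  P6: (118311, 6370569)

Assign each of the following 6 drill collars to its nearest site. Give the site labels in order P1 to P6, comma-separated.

P1 → Z (d²=40215257.00)
P2 → A (d²=1202817064.00)
P3 → H (d²=124621985.00)
P4 → Z (d²=814604657.00)
P5 → K (d²=132475330.00)
P6 → U (d²=54975625.00)

Z, A, H, Z, K, U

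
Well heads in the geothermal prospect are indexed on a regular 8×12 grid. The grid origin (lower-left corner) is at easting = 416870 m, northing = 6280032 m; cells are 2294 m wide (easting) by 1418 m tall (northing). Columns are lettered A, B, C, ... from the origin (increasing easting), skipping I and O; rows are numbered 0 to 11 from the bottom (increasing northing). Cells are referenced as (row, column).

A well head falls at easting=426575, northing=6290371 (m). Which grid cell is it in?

(7, E)

Column index: ⌊(426575 − 416870) / 2294⌋ = ⌊4.231⌋ = 4 → column E
Row offset from origin: ⌊(6290371 − 6280032) / 1418⌋ = ⌊7.291⌋ = 7 → row 7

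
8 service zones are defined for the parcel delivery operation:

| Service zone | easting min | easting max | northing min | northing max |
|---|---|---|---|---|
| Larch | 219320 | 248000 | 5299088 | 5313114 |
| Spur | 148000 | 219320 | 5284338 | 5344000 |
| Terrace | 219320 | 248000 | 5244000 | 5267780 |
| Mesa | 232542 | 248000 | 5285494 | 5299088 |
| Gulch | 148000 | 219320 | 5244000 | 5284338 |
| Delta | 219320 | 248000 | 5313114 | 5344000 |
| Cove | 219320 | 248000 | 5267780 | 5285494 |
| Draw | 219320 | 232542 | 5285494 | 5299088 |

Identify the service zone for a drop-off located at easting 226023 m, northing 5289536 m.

The point has easting = 226023 and northing = 5289536.
Only Draw satisfies 219320 ≤ easting ≤ 232542 and 5285494 ≤ northing ≤ 5299088.

Draw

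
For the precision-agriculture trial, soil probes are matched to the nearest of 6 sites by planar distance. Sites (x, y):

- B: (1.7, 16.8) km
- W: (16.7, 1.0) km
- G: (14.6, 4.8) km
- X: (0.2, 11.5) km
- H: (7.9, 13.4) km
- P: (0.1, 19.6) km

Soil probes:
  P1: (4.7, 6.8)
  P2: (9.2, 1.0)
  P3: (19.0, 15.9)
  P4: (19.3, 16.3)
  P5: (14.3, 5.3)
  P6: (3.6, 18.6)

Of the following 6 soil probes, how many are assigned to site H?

2

P1 → X
P2 → G
P3 → H
P4 → H
P5 → G
P6 → B
2 of the 6 go to H.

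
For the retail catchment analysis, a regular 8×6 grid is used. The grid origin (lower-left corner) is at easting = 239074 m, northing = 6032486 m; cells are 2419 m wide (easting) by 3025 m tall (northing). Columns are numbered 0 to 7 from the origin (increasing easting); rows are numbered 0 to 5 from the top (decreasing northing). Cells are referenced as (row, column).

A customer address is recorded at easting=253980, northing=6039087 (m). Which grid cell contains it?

Column index: ⌊(253980 − 239074) / 2419⌋ = ⌊6.162⌋ = 6
Row offset from origin: ⌊(6039087 − 6032486) / 3025⌋ = ⌊2.182⌋ = 2 → row 3 (counted from top)

(3, 6)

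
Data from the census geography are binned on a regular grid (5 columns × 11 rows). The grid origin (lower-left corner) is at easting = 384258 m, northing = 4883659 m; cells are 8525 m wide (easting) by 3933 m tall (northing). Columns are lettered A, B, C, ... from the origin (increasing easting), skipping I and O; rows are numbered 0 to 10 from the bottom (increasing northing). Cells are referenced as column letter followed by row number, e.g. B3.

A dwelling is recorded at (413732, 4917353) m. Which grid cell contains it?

D8

Column index: ⌊(413732 − 384258) / 8525⌋ = ⌊3.457⌋ = 3 → column D
Row offset from origin: ⌊(4917353 − 4883659) / 3933⌋ = ⌊8.567⌋ = 8 → row 8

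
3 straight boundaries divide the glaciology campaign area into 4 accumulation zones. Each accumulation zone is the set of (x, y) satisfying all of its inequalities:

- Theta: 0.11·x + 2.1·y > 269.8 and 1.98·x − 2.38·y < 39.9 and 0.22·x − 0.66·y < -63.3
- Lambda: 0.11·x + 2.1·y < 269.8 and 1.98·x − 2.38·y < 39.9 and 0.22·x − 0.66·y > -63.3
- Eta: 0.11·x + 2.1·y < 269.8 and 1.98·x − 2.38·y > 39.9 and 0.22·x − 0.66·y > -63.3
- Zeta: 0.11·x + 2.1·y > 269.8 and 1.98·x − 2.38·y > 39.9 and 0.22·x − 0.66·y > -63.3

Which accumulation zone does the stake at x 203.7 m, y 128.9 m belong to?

Zeta

0.11·203.7 + 2.1·128.9 = 293.097, which is > 269.8
1.98·203.7 − 2.38·128.9 = 96.544, which is > 39.9
0.22·203.7 − 0.66·128.9 = -40.260, which is > -63.3
This sign pattern matches Zeta.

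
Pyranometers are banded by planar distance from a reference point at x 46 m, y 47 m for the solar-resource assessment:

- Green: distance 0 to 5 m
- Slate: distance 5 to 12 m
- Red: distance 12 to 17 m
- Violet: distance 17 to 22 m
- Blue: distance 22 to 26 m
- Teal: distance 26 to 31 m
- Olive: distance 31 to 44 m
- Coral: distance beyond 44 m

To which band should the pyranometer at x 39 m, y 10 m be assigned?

Distance = √((39−46)² + (10−47)²) = √(49.000 + 1369.000) = 37.656 m.
31 ≤ 37.656 < 44 → Olive.

Olive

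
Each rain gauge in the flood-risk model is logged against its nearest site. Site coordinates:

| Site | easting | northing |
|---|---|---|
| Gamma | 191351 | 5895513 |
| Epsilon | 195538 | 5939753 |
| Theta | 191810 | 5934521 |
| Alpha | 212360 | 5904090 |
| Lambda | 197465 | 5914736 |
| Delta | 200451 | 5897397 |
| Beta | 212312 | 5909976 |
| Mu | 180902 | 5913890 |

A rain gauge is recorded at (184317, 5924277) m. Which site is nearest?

Squared distances to each site:
Gamma: 876844852.000; Epsilon: 365417417.000; Theta: 161084585.000; Alpha: 1193924818.000; Lambda: 263900585.000; Delta: 982840356.000; Beta: 988238626.000; Mu: 119551994.000.
Minimum at Mu.

Mu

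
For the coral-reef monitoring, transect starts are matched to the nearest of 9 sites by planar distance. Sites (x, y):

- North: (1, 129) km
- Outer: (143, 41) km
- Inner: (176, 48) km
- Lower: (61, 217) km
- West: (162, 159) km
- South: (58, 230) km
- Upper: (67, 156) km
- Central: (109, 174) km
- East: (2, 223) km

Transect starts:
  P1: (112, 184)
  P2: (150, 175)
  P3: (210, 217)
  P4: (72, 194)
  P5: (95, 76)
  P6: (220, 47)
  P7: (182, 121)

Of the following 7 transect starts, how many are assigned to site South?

P1 → Central
P2 → West
P3 → West
P4 → Lower
P5 → Outer
P6 → Inner
P7 → West
0 of the 7 go to South.

0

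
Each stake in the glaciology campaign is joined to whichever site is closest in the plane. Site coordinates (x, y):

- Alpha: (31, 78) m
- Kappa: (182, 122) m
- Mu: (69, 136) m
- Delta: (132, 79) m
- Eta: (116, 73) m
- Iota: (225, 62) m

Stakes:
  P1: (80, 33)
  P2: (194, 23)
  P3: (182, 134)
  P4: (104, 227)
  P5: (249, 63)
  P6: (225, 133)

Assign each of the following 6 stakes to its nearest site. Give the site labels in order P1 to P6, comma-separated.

P1 → Eta (d²=2896.00)
P2 → Iota (d²=2482.00)
P3 → Kappa (d²=144.00)
P4 → Mu (d²=9506.00)
P5 → Iota (d²=577.00)
P6 → Kappa (d²=1970.00)

Eta, Iota, Kappa, Mu, Iota, Kappa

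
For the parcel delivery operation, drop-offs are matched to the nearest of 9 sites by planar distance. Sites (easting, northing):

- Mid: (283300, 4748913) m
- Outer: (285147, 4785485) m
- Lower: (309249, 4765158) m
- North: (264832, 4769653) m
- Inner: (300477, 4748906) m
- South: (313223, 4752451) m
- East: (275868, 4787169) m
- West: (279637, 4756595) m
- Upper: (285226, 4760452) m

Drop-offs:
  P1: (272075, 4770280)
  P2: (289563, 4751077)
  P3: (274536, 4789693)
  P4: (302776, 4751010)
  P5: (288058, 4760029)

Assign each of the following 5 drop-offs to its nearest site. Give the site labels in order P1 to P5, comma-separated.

North, Mid, East, Inner, Upper

P1 → North (d²=52854178.00)
P2 → Mid (d²=43908065.00)
P3 → East (d²=8144800.00)
P4 → Inner (d²=9712217.00)
P5 → Upper (d²=8199153.00)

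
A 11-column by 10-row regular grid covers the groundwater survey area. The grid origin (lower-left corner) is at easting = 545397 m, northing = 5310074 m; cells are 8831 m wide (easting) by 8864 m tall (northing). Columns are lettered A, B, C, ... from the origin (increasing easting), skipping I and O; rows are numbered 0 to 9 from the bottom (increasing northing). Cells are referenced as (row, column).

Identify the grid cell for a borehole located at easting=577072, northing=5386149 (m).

(8, D)

Column index: ⌊(577072 − 545397) / 8831⌋ = ⌊3.587⌋ = 3 → column D
Row offset from origin: ⌊(5386149 − 5310074) / 8864⌋ = ⌊8.582⌋ = 8 → row 8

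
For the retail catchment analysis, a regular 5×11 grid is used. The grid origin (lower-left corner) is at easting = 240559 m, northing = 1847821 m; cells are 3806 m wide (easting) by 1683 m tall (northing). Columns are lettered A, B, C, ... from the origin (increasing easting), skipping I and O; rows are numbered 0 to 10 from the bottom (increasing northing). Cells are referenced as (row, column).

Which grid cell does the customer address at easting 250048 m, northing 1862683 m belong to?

(8, C)

Column index: ⌊(250048 − 240559) / 3806⌋ = ⌊2.493⌋ = 2 → column C
Row offset from origin: ⌊(1862683 − 1847821) / 1683⌋ = ⌊8.831⌋ = 8 → row 8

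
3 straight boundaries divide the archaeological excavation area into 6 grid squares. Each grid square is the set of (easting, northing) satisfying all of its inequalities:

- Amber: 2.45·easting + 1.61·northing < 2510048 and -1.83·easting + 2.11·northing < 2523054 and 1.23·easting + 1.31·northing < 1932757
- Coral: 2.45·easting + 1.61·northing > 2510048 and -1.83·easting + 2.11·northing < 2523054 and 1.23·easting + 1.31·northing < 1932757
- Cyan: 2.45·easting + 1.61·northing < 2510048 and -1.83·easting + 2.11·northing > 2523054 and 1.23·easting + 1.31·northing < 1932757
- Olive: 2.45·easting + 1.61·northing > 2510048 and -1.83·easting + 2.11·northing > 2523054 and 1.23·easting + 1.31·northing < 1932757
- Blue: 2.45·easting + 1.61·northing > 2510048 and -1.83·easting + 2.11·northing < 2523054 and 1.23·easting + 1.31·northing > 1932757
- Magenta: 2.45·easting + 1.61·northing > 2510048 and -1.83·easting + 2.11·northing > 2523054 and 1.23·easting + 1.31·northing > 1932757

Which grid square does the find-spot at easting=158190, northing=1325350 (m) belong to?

2.45·158190 + 1.61·1325350 = 2521379.000, which is > 2510048
-1.83·158190 + 2.11·1325350 = 2507000.800, which is < 2523054
1.23·158190 + 1.31·1325350 = 1930782.200, which is < 1932757
This sign pattern matches Coral.

Coral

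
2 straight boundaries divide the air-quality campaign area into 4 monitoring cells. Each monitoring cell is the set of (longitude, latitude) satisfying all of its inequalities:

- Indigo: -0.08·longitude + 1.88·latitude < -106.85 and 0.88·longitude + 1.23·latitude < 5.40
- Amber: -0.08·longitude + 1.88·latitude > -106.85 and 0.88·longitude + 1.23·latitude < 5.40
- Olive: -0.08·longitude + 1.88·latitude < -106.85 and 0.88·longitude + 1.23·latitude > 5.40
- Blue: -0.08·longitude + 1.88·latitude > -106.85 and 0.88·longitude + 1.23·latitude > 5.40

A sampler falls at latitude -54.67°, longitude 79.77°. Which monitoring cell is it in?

Indigo

-0.08·79.77 + 1.88·-54.67 = -109.161, which is < -106.85
0.88·79.77 + 1.23·-54.67 = 2.953, which is < 5.40
This sign pattern matches Indigo.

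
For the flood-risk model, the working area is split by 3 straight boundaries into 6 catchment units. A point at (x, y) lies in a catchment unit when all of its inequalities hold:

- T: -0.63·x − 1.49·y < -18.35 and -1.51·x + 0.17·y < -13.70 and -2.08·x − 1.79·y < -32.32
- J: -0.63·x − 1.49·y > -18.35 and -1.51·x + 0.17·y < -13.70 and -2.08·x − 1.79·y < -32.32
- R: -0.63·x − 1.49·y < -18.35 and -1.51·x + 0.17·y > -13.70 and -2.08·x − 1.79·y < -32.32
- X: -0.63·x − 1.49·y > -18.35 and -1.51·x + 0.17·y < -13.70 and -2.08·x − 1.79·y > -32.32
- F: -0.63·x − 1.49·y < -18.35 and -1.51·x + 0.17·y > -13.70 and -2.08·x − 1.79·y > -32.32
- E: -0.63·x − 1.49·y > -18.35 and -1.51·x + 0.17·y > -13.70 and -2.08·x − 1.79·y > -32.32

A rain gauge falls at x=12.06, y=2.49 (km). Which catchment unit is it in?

-0.63·12.06 − 1.49·2.49 = -11.308, which is > -18.35
-1.51·12.06 + 0.17·2.49 = -17.787, which is < -13.70
-2.08·12.06 − 1.79·2.49 = -29.542, which is > -32.32
This sign pattern matches X.

X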